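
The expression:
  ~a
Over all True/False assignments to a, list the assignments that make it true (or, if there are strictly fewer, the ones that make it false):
is true only for:
  a=False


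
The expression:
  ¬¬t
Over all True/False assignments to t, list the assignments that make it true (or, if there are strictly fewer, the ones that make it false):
is true only for:
  t=True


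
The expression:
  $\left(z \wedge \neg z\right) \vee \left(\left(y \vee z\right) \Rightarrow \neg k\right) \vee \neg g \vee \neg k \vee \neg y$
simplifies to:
$\neg g \vee \neg k \vee \neg y$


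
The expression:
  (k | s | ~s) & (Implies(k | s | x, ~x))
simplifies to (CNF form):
~x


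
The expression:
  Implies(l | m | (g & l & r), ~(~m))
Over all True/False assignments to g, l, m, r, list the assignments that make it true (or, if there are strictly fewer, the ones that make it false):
is false only for:
  g=False, l=True, m=False, r=False;
  g=False, l=True, m=False, r=True;
  g=True, l=True, m=False, r=False;
  g=True, l=True, m=False, r=True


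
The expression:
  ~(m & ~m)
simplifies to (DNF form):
True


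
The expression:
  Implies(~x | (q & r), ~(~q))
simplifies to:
q | x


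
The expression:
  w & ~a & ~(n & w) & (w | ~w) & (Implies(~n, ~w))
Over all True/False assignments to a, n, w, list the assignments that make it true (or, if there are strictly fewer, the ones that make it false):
is never true.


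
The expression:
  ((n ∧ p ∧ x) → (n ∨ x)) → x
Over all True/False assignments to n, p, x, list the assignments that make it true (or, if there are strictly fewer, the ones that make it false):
is true only for:
  n=False, p=False, x=True;
  n=False, p=True, x=True;
  n=True, p=False, x=True;
  n=True, p=True, x=True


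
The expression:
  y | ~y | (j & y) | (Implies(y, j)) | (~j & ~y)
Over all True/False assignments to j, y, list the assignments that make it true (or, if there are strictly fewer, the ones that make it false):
is always true.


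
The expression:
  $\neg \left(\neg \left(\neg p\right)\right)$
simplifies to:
$\neg p$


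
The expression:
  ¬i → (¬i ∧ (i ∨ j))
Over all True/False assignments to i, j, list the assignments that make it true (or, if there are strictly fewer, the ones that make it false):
is false only for:
  i=False, j=False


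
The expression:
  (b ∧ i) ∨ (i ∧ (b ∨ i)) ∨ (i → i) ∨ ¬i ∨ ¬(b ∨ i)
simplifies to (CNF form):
True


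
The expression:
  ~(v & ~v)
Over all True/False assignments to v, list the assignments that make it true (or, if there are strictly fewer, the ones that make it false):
is always true.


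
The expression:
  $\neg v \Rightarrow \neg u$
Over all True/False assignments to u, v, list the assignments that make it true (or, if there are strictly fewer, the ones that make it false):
is false only for:
  u=True, v=False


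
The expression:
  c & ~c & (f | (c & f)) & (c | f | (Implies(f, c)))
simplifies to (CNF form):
False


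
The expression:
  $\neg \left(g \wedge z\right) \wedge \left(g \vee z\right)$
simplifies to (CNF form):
$\left(g \vee z\right) \wedge \left(\neg g \vee \neg z\right)$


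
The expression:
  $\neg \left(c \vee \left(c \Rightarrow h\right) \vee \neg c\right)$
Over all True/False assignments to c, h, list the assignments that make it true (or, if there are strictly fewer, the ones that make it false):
is never true.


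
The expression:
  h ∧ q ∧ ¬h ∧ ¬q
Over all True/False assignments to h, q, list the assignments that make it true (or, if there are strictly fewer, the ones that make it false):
is never true.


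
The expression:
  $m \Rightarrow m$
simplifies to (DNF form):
$\text{True}$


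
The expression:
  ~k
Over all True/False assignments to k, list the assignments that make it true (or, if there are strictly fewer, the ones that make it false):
is true only for:
  k=False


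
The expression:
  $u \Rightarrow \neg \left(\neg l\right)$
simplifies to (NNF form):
$l \vee \neg u$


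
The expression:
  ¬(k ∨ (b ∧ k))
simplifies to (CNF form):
¬k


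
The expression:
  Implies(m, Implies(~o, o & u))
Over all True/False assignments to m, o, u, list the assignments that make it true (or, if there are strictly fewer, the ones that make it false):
is false only for:
  m=True, o=False, u=False;
  m=True, o=False, u=True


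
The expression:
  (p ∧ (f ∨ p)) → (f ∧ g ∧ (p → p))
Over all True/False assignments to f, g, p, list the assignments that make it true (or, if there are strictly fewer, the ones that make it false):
is false only for:
  f=False, g=False, p=True;
  f=False, g=True, p=True;
  f=True, g=False, p=True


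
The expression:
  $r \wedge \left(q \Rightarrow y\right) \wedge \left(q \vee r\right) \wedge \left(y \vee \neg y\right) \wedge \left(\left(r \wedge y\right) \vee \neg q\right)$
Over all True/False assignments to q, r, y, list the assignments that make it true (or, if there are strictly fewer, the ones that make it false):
is true only for:
  q=False, r=True, y=False;
  q=False, r=True, y=True;
  q=True, r=True, y=True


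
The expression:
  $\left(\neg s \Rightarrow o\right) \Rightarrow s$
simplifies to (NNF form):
$s \vee \neg o$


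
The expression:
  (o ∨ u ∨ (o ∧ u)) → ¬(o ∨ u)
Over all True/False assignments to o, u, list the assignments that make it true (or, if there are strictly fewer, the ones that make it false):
is true only for:
  o=False, u=False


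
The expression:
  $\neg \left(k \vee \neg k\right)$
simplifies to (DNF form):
$\text{False}$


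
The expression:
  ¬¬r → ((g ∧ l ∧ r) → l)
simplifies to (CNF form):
True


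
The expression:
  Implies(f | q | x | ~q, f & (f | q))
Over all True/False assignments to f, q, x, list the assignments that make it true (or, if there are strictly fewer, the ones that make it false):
is true only for:
  f=True, q=False, x=False;
  f=True, q=False, x=True;
  f=True, q=True, x=False;
  f=True, q=True, x=True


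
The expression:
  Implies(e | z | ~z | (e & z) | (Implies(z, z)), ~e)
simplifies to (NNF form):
~e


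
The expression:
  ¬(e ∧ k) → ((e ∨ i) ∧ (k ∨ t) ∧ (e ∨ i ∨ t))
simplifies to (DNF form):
(e ∧ k) ∨ (e ∧ t) ∨ (i ∧ k) ∨ (i ∧ t)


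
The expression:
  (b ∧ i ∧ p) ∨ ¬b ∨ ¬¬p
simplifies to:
p ∨ ¬b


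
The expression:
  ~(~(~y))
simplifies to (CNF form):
~y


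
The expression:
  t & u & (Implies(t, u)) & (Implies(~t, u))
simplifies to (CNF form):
t & u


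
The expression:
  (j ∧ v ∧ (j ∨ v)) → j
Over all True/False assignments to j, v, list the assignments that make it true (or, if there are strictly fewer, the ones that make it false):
is always true.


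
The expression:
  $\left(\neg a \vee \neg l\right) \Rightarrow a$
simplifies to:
$a$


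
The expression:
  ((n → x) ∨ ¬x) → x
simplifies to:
x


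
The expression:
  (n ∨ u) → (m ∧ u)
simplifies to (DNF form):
(m ∧ u) ∨ (¬n ∧ ¬u)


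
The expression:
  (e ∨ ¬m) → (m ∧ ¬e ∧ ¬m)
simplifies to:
m ∧ ¬e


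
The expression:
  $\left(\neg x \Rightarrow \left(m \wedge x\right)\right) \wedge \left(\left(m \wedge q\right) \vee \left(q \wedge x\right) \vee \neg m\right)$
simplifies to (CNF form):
$x \wedge \left(q \vee \neg m\right)$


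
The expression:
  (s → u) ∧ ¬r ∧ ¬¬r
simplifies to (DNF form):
False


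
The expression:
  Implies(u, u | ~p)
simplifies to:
True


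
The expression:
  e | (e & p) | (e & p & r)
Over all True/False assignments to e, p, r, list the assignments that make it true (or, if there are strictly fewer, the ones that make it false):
is true only for:
  e=True, p=False, r=False;
  e=True, p=False, r=True;
  e=True, p=True, r=False;
  e=True, p=True, r=True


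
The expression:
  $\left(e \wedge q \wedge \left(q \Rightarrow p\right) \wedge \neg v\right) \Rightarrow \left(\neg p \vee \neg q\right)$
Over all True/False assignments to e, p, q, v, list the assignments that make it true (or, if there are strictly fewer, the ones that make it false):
is false only for:
  e=True, p=True, q=True, v=False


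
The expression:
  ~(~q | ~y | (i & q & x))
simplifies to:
q & y & (~i | ~x)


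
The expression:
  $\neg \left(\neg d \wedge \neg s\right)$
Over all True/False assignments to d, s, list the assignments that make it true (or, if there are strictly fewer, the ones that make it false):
is false only for:
  d=False, s=False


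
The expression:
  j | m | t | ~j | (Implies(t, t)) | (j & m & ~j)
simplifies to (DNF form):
True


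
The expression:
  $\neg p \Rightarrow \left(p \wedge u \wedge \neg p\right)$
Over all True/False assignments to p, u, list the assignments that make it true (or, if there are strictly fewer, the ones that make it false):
is true only for:
  p=True, u=False;
  p=True, u=True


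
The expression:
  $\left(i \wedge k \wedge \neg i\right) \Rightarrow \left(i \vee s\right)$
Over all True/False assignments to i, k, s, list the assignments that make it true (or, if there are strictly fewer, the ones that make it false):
is always true.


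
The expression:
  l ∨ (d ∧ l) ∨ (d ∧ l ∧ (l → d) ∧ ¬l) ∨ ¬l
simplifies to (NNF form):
True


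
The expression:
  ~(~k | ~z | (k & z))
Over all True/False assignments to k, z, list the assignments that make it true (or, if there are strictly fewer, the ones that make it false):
is never true.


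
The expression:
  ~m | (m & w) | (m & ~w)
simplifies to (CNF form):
True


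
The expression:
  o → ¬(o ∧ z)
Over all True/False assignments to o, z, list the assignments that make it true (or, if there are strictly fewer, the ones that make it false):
is false only for:
  o=True, z=True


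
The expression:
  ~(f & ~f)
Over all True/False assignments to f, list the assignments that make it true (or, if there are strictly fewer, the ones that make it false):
is always true.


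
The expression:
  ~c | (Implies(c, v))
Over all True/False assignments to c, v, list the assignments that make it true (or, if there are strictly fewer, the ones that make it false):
is false only for:
  c=True, v=False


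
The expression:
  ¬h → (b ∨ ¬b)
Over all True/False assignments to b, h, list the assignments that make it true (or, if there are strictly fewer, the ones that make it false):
is always true.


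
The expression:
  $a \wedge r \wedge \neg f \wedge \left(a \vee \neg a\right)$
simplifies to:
$a \wedge r \wedge \neg f$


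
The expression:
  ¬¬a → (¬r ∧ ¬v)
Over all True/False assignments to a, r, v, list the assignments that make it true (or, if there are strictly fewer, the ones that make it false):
is false only for:
  a=True, r=False, v=True;
  a=True, r=True, v=False;
  a=True, r=True, v=True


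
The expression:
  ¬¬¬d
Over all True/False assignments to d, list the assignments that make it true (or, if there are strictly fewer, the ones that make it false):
is true only for:
  d=False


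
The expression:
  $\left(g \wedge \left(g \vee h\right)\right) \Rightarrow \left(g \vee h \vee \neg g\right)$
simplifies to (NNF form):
$\text{True}$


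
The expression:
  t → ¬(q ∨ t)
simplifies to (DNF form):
¬t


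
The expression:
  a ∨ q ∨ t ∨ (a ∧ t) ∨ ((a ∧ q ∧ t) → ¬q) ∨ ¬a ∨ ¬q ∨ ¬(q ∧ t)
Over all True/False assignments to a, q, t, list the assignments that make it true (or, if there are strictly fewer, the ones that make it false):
is always true.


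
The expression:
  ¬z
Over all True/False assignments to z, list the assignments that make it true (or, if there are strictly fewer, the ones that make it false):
is true only for:
  z=False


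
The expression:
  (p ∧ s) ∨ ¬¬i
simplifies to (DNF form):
i ∨ (p ∧ s)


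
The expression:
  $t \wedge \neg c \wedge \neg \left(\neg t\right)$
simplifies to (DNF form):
$t \wedge \neg c$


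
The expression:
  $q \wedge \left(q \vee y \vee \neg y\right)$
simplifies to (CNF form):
$q$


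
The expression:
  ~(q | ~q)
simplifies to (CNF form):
False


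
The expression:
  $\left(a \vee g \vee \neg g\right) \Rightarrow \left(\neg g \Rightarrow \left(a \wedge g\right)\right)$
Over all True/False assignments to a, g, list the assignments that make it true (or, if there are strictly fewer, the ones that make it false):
is true only for:
  a=False, g=True;
  a=True, g=True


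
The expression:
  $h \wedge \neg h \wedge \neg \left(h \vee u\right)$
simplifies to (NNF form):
$\text{False}$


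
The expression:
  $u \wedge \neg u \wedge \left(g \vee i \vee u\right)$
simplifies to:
$\text{False}$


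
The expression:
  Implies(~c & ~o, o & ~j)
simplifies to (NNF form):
c | o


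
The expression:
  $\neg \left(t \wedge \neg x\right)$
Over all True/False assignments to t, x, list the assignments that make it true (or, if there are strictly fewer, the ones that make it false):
is false only for:
  t=True, x=False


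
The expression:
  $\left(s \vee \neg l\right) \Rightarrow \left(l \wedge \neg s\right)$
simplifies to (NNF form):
$l \wedge \neg s$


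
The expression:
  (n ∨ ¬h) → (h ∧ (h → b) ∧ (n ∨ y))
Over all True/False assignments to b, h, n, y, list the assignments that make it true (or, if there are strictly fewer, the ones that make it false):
is true only for:
  b=False, h=True, n=False, y=False;
  b=False, h=True, n=False, y=True;
  b=True, h=True, n=False, y=False;
  b=True, h=True, n=False, y=True;
  b=True, h=True, n=True, y=False;
  b=True, h=True, n=True, y=True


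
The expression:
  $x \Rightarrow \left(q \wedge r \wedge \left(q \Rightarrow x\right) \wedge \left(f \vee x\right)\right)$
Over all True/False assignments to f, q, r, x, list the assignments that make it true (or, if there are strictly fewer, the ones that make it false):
is false only for:
  f=False, q=False, r=False, x=True;
  f=False, q=False, r=True, x=True;
  f=False, q=True, r=False, x=True;
  f=True, q=False, r=False, x=True;
  f=True, q=False, r=True, x=True;
  f=True, q=True, r=False, x=True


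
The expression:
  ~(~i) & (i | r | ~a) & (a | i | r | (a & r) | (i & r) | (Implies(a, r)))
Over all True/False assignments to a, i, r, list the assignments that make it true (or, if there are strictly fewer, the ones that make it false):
is true only for:
  a=False, i=True, r=False;
  a=False, i=True, r=True;
  a=True, i=True, r=False;
  a=True, i=True, r=True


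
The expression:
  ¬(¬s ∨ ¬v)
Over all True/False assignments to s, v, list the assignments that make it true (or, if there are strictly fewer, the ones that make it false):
is true only for:
  s=True, v=True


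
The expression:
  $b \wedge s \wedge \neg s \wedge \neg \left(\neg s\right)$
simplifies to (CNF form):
$\text{False}$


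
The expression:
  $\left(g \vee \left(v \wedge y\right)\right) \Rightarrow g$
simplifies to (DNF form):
$g \vee \neg v \vee \neg y$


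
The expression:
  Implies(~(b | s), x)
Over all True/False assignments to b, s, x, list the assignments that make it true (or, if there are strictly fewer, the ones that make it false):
is false only for:
  b=False, s=False, x=False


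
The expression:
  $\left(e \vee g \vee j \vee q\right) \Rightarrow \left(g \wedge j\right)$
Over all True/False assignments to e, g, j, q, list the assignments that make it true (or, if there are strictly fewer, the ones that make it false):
is true only for:
  e=False, g=False, j=False, q=False;
  e=False, g=True, j=True, q=False;
  e=False, g=True, j=True, q=True;
  e=True, g=True, j=True, q=False;
  e=True, g=True, j=True, q=True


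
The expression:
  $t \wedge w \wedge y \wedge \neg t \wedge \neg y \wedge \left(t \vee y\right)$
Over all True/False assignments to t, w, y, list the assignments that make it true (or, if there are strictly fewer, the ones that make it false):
is never true.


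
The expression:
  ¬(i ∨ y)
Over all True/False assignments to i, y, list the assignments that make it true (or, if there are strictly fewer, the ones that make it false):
is true only for:
  i=False, y=False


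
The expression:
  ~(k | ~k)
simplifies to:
False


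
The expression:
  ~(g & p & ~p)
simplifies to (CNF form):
True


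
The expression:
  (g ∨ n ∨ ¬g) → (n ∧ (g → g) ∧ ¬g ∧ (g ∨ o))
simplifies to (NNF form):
n ∧ o ∧ ¬g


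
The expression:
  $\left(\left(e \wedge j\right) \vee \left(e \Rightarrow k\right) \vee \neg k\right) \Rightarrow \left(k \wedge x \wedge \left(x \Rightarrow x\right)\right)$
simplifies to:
$k \wedge x$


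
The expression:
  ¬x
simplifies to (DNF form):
¬x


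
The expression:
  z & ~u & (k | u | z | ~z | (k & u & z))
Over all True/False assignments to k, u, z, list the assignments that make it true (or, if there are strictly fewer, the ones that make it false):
is true only for:
  k=False, u=False, z=True;
  k=True, u=False, z=True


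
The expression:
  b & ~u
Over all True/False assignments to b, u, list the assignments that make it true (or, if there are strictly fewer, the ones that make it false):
is true only for:
  b=True, u=False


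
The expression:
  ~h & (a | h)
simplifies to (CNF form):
a & ~h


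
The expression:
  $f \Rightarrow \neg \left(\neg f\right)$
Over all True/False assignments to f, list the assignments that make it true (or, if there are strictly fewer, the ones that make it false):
is always true.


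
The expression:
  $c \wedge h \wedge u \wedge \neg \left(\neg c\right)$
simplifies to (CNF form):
$c \wedge h \wedge u$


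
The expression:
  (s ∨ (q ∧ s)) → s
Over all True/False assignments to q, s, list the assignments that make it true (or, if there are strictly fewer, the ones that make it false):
is always true.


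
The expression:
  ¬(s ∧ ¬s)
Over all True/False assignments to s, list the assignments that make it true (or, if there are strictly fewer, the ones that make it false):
is always true.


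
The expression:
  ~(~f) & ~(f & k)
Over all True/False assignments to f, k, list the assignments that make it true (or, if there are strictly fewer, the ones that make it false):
is true only for:
  f=True, k=False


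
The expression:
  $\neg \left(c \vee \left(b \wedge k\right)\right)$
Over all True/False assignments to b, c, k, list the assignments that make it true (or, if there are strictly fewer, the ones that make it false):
is true only for:
  b=False, c=False, k=False;
  b=False, c=False, k=True;
  b=True, c=False, k=False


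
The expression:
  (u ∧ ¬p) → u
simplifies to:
True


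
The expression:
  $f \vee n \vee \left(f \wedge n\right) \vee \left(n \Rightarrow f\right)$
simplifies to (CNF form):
$\text{True}$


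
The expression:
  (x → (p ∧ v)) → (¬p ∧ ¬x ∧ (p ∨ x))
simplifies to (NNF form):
x ∧ (¬p ∨ ¬v)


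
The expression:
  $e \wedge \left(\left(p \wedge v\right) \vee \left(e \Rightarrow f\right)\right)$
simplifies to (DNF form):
$\left(e \wedge f\right) \vee \left(e \wedge p \wedge v\right)$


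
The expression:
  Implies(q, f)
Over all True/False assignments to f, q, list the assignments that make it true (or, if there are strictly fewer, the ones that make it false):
is false only for:
  f=False, q=True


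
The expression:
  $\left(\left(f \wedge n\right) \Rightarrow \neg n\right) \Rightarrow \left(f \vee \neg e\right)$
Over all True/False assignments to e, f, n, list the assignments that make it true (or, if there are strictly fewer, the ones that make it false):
is false only for:
  e=True, f=False, n=False;
  e=True, f=False, n=True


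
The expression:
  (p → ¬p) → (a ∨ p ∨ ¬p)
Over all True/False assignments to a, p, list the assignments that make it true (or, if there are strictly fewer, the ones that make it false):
is always true.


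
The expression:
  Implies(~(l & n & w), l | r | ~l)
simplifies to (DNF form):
True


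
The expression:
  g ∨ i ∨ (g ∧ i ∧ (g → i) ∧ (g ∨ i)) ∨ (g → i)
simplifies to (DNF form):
True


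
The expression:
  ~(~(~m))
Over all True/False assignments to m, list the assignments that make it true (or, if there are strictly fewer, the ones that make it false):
is true only for:
  m=False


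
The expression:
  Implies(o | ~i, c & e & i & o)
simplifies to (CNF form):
i & (c | ~o) & (e | ~o)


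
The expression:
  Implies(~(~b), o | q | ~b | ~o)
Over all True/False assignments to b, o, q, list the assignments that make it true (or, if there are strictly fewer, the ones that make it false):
is always true.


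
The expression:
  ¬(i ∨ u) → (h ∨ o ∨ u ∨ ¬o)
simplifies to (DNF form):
True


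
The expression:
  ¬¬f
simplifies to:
f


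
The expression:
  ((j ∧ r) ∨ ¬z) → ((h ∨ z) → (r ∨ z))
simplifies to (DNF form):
r ∨ z ∨ ¬h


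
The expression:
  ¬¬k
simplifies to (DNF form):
k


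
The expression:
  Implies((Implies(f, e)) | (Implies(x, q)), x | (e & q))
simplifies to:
x | (e & q)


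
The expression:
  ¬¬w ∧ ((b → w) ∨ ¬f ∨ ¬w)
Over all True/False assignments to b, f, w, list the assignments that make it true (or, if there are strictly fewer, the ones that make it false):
is true only for:
  b=False, f=False, w=True;
  b=False, f=True, w=True;
  b=True, f=False, w=True;
  b=True, f=True, w=True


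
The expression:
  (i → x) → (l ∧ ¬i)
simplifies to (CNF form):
(i ∨ l) ∧ (¬i ∨ ¬x)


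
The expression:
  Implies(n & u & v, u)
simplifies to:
True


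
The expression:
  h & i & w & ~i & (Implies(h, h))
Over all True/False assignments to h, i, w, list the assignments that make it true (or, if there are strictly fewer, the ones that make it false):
is never true.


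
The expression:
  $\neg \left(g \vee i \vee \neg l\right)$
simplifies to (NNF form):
$l \wedge \neg g \wedge \neg i$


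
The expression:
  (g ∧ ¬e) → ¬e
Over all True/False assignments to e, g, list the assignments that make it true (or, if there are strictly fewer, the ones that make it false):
is always true.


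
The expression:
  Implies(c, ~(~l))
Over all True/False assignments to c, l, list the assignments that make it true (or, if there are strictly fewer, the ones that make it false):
is false only for:
  c=True, l=False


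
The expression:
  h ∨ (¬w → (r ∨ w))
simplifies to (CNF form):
h ∨ r ∨ w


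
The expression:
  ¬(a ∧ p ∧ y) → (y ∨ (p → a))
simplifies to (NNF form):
a ∨ y ∨ ¬p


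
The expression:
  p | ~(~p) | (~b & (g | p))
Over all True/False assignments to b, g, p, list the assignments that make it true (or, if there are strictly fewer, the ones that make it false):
is false only for:
  b=False, g=False, p=False;
  b=True, g=False, p=False;
  b=True, g=True, p=False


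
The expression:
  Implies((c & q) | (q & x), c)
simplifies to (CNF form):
c | ~q | ~x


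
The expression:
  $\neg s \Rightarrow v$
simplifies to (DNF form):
$s \vee v$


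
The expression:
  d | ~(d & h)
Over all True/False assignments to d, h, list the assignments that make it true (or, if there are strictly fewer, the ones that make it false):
is always true.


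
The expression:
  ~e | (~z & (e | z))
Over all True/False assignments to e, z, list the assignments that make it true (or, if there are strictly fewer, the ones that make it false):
is false only for:
  e=True, z=True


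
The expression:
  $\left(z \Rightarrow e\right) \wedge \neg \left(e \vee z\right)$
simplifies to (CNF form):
$\neg e \wedge \neg z$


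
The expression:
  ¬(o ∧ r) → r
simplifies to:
r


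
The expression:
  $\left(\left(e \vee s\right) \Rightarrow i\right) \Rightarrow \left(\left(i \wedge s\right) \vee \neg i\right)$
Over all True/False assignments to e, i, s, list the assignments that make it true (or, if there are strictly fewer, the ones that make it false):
is false only for:
  e=False, i=True, s=False;
  e=True, i=True, s=False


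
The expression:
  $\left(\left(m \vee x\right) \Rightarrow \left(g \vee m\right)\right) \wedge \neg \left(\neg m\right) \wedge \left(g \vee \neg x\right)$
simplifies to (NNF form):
$m \wedge \left(g \vee \neg x\right)$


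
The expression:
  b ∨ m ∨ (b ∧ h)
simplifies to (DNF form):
b ∨ m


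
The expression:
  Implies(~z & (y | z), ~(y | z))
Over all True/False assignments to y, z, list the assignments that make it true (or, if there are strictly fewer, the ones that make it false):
is false only for:
  y=True, z=False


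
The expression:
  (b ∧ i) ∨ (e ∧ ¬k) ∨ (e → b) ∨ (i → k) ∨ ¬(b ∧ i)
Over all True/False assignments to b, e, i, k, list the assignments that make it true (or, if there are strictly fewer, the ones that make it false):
is always true.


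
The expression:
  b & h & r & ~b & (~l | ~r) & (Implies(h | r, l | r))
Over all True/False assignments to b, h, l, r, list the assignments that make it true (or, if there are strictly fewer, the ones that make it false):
is never true.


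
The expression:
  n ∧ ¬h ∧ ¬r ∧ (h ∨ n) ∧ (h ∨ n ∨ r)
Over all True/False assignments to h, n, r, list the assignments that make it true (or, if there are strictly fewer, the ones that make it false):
is true only for:
  h=False, n=True, r=False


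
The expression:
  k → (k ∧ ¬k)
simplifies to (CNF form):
¬k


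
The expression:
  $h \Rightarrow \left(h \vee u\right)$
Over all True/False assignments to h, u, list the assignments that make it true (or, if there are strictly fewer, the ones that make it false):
is always true.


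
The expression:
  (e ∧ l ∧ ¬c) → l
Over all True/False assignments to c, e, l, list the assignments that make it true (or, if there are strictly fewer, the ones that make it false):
is always true.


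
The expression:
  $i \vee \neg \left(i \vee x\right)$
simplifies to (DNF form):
$i \vee \neg x$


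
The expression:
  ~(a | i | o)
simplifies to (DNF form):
~a & ~i & ~o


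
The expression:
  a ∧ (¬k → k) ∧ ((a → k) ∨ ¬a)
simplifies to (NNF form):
a ∧ k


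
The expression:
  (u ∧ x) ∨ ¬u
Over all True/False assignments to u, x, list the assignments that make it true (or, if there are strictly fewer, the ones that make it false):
is false only for:
  u=True, x=False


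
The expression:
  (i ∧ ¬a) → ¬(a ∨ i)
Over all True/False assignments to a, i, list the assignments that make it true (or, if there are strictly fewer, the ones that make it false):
is false only for:
  a=False, i=True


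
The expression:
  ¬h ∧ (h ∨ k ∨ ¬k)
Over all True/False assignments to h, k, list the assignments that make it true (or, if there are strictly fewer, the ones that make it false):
is true only for:
  h=False, k=False;
  h=False, k=True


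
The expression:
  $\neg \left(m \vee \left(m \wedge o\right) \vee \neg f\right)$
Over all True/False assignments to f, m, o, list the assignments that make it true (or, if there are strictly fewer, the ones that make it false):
is true only for:
  f=True, m=False, o=False;
  f=True, m=False, o=True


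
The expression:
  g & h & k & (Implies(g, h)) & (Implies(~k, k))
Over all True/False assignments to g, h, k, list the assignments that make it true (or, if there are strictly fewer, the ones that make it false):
is true only for:
  g=True, h=True, k=True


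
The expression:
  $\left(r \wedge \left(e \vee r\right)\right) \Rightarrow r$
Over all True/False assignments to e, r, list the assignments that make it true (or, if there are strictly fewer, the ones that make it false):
is always true.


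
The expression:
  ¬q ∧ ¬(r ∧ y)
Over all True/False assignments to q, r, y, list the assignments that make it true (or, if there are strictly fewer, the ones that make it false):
is true only for:
  q=False, r=False, y=False;
  q=False, r=False, y=True;
  q=False, r=True, y=False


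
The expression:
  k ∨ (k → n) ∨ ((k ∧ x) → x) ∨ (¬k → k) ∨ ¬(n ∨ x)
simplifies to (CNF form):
True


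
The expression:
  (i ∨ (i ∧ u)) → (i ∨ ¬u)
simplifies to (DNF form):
True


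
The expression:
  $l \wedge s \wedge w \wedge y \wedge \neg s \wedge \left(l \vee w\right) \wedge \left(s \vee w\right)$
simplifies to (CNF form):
$\text{False}$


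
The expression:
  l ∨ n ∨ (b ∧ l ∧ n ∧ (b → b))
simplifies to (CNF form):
l ∨ n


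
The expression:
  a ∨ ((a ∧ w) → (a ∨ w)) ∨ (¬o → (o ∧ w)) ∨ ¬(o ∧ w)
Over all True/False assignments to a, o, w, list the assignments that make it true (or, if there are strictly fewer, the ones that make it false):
is always true.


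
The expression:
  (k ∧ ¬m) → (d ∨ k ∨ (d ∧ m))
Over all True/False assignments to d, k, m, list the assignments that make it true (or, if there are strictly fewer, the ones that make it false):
is always true.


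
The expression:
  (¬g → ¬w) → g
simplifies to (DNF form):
g ∨ w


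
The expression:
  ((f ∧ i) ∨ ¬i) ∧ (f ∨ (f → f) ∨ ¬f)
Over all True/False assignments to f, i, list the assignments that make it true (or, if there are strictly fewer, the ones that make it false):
is false only for:
  f=False, i=True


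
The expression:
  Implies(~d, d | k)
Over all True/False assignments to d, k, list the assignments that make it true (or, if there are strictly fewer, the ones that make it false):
is false only for:
  d=False, k=False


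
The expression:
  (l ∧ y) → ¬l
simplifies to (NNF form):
¬l ∨ ¬y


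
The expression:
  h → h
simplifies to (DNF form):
True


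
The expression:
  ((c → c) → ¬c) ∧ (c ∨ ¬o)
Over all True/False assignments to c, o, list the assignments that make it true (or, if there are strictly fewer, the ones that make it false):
is true only for:
  c=False, o=False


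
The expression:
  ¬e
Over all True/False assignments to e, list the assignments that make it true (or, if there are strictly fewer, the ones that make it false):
is true only for:
  e=False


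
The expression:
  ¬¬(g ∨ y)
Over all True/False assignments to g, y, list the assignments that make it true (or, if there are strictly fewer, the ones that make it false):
is false only for:
  g=False, y=False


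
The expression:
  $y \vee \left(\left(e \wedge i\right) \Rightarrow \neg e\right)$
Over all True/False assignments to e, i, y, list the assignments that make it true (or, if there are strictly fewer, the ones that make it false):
is false only for:
  e=True, i=True, y=False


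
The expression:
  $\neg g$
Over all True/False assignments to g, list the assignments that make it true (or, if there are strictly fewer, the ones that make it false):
is true only for:
  g=False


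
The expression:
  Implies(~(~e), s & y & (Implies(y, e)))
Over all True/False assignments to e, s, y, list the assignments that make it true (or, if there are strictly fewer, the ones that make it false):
is false only for:
  e=True, s=False, y=False;
  e=True, s=False, y=True;
  e=True, s=True, y=False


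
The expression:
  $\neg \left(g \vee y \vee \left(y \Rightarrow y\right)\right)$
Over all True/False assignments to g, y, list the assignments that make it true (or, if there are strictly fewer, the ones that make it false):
is never true.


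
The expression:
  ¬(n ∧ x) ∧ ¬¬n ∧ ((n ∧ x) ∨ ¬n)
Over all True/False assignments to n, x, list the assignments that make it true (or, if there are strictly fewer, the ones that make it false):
is never true.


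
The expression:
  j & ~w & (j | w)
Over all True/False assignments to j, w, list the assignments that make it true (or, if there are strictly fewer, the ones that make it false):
is true only for:
  j=True, w=False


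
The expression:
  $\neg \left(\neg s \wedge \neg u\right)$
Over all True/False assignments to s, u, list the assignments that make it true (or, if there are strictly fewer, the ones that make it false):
is false only for:
  s=False, u=False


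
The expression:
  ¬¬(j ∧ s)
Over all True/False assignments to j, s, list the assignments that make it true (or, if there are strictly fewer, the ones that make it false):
is true only for:
  j=True, s=True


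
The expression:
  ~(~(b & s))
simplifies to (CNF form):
b & s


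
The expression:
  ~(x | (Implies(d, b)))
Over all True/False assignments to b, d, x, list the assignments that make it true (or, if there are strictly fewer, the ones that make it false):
is true only for:
  b=False, d=True, x=False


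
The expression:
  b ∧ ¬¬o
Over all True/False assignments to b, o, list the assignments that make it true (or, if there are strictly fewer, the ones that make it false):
is true only for:
  b=True, o=True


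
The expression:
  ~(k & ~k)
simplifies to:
True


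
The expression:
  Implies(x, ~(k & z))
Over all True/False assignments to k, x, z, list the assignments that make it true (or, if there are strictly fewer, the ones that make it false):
is false only for:
  k=True, x=True, z=True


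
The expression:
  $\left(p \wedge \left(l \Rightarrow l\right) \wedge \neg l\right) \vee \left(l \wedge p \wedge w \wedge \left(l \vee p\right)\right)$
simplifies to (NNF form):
$p \wedge \left(w \vee \neg l\right)$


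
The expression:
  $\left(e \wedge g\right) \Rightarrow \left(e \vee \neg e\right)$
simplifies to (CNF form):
$\text{True}$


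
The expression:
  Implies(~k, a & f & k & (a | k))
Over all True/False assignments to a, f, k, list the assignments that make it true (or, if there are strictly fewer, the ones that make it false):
is true only for:
  a=False, f=False, k=True;
  a=False, f=True, k=True;
  a=True, f=False, k=True;
  a=True, f=True, k=True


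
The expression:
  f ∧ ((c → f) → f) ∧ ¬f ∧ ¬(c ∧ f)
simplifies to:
False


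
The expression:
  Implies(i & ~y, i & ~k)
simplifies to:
y | ~i | ~k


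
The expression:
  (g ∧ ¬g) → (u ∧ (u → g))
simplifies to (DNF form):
True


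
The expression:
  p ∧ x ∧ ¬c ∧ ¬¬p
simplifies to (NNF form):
p ∧ x ∧ ¬c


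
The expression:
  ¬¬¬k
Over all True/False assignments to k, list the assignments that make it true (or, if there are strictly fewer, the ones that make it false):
is true only for:
  k=False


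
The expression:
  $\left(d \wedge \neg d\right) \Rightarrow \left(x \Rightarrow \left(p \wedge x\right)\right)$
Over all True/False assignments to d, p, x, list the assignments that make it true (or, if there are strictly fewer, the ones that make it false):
is always true.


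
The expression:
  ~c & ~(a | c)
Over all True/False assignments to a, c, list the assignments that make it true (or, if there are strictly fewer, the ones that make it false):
is true only for:
  a=False, c=False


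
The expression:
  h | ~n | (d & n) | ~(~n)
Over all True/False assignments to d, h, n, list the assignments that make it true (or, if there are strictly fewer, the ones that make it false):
is always true.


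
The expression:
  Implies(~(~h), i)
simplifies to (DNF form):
i | ~h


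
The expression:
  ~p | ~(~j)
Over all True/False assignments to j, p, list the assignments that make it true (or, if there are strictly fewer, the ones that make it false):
is false only for:
  j=False, p=True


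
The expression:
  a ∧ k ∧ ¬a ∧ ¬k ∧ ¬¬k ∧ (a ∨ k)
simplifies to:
False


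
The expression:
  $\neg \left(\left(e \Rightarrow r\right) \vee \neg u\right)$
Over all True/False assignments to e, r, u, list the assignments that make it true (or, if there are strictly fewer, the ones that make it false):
is true only for:
  e=True, r=False, u=True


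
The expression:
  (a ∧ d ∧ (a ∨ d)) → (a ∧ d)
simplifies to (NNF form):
True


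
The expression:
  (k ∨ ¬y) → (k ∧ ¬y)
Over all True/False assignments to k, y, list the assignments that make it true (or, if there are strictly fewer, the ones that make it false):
is true only for:
  k=False, y=True;
  k=True, y=False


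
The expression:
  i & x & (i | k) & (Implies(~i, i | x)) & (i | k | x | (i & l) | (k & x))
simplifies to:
i & x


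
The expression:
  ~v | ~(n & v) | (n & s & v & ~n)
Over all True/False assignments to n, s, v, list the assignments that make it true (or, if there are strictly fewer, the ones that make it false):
is false only for:
  n=True, s=False, v=True;
  n=True, s=True, v=True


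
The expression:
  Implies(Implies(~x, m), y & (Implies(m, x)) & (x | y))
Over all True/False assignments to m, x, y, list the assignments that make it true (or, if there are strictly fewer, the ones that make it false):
is true only for:
  m=False, x=False, y=False;
  m=False, x=False, y=True;
  m=False, x=True, y=True;
  m=True, x=True, y=True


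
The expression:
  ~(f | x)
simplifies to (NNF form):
~f & ~x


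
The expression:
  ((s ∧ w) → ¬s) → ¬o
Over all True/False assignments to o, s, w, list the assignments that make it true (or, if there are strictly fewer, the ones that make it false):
is false only for:
  o=True, s=False, w=False;
  o=True, s=False, w=True;
  o=True, s=True, w=False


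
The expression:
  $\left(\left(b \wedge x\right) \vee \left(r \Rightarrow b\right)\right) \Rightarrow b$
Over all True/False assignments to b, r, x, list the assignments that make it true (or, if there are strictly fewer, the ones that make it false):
is false only for:
  b=False, r=False, x=False;
  b=False, r=False, x=True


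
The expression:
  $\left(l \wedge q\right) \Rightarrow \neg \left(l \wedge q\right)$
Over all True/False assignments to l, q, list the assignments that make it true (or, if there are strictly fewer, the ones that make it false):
is false only for:
  l=True, q=True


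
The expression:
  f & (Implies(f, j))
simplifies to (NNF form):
f & j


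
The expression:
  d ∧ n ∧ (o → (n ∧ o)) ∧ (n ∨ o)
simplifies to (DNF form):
d ∧ n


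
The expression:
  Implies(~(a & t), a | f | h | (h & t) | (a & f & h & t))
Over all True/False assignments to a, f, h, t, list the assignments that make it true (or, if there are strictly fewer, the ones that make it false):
is false only for:
  a=False, f=False, h=False, t=False;
  a=False, f=False, h=False, t=True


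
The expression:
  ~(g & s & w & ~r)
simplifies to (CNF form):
r | ~g | ~s | ~w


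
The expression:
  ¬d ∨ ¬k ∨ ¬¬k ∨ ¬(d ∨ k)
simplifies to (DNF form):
True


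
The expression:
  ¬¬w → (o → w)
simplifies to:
True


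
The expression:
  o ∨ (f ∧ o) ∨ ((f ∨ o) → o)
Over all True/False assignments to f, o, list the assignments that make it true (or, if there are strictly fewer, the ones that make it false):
is false only for:
  f=True, o=False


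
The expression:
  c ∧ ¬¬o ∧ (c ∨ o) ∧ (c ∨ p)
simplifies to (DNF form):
c ∧ o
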